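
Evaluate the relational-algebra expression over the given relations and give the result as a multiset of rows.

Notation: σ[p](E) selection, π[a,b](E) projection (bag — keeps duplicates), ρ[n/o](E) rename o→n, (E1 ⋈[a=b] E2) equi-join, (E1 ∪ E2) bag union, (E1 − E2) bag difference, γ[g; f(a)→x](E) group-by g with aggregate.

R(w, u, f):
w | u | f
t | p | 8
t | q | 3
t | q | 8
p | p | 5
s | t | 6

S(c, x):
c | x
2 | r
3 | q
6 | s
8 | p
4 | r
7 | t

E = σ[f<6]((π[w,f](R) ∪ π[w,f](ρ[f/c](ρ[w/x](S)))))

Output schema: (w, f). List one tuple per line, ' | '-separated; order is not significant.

Stepwise |·|:
  R → 5
  π[w,f](R) → 5
  S → 6
  ρ[w/x](S) → 6
  ρ[f/c](ρ[w/x](S)) → 6
  π[w,f](ρ[f/c](ρ[w/x](S))) → 6
  (π[w,f](R) ∪ π[w,f](ρ[f/c](ρ[w/x](S)))) → 11
  σ[f<6]((π[w,f](R) ∪ π[w,f](ρ[f/c](ρ[w/x](S))))) → 5

== RESULT ==
w | f
p | 5
q | 3
r | 2
r | 4
t | 3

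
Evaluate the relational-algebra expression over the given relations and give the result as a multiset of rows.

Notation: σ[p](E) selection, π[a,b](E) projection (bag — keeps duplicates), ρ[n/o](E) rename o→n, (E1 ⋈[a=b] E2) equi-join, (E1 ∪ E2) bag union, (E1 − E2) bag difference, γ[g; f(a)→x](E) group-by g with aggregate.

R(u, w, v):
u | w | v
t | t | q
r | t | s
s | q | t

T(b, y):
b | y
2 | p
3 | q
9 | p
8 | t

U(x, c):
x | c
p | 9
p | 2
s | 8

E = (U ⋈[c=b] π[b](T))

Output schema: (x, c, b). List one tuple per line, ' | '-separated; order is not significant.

Per-node cardinality:
  U → 3
  T → 4
  π[b](T) → 4
  (U ⋈[c=b] π[b](T)) → 3

== RESULT ==
x | c | b
p | 2 | 2
p | 9 | 9
s | 8 | 8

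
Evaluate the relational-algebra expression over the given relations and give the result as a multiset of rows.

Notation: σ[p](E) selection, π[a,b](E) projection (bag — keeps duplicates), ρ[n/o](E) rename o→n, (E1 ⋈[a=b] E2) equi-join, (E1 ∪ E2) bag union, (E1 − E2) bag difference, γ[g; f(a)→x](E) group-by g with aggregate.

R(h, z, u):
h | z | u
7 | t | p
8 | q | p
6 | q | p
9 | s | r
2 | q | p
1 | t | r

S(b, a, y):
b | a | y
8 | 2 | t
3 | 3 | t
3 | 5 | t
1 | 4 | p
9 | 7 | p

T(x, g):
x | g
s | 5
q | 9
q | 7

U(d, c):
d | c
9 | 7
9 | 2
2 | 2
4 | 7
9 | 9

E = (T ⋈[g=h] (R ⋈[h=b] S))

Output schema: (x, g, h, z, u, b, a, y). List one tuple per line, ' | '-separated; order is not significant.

Row counts bottom-up:
  T → 3
  R → 6
  S → 5
  (R ⋈[h=b] S) → 3
  (T ⋈[g=h] (R ⋈[h=b] S)) → 1

== RESULT ==
x | g | h | z | u | b | a | y
q | 9 | 9 | s | r | 9 | 7 | p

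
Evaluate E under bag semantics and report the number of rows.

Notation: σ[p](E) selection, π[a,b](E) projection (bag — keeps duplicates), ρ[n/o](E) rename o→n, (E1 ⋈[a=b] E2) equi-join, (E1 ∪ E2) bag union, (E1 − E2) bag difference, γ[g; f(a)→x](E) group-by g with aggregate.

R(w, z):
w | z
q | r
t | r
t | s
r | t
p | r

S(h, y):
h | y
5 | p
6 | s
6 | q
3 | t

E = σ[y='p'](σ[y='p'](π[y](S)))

Stepwise |·|:
  S → 4
  π[y](S) → 4
  σ[y='p'](π[y](S)) → 1
  σ[y='p'](σ[y='p'](π[y](S))) → 1

|E| = 1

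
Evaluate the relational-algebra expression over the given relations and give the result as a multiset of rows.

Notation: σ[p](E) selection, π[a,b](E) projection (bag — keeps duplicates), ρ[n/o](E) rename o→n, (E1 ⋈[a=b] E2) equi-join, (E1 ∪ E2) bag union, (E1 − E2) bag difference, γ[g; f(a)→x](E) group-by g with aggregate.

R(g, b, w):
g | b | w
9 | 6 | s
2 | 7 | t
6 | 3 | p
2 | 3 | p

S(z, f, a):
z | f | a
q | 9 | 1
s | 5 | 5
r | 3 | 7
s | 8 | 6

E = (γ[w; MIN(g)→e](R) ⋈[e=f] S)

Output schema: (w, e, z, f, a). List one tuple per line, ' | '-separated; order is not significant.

Subexpression sizes:
  R → 4
  γ[w; MIN(g)→e](R) → 3
  S → 4
  (γ[w; MIN(g)→e](R) ⋈[e=f] S) → 1

== RESULT ==
w | e | z | f | a
s | 9 | q | 9 | 1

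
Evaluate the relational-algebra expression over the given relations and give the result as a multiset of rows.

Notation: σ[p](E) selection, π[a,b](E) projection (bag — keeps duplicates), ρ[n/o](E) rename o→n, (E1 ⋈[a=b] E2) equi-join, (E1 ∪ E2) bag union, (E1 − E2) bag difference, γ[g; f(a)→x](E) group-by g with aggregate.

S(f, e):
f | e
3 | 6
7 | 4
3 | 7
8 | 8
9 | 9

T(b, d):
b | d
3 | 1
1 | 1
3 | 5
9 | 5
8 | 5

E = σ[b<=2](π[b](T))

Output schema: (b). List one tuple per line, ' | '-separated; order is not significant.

Stepwise |·|:
  T → 5
  π[b](T) → 5
  σ[b<=2](π[b](T)) → 1

== RESULT ==
b
1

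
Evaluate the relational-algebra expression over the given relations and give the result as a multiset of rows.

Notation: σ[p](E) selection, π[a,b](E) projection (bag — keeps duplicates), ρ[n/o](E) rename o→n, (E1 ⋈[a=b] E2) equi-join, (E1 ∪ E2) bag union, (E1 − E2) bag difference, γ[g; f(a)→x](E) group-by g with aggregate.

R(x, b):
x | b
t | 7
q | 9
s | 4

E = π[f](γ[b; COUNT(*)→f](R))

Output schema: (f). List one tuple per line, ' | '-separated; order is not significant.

Row counts bottom-up:
  R → 3
  γ[b; COUNT(*)→f](R) → 3
  π[f](γ[b; COUNT(*)→f](R)) → 3

== RESULT ==
f
1
1
1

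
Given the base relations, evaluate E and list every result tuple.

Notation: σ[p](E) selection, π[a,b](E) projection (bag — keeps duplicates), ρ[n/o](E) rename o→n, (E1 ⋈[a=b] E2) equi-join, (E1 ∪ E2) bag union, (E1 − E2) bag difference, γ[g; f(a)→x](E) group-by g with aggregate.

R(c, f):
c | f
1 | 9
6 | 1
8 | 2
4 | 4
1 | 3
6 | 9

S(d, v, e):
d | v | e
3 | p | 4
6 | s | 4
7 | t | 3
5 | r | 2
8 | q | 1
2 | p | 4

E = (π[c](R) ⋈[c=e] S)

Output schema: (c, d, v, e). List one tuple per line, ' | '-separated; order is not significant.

Subexpression sizes:
  R → 6
  π[c](R) → 6
  S → 6
  (π[c](R) ⋈[c=e] S) → 5

== RESULT ==
c | d | v | e
1 | 8 | q | 1
1 | 8 | q | 1
4 | 2 | p | 4
4 | 3 | p | 4
4 | 6 | s | 4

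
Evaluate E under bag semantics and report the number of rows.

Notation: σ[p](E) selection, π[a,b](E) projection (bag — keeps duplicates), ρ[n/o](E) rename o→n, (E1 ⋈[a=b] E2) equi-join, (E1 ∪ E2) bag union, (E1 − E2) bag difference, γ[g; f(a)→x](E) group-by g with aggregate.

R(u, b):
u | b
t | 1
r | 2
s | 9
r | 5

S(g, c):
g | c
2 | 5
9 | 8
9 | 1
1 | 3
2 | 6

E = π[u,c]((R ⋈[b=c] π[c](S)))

Row counts bottom-up:
  R → 4
  S → 5
  π[c](S) → 5
  (R ⋈[b=c] π[c](S)) → 2
  π[u,c]((R ⋈[b=c] π[c](S))) → 2

|E| = 2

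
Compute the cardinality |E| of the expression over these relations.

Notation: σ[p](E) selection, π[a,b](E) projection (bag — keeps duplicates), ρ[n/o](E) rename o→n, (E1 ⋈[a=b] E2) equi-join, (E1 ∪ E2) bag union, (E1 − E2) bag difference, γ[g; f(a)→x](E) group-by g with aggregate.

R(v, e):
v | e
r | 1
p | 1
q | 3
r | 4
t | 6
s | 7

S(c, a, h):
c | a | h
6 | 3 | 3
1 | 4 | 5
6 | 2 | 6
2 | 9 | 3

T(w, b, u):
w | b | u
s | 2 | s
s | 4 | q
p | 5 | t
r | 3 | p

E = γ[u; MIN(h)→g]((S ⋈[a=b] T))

Row counts bottom-up:
  S → 4
  T → 4
  (S ⋈[a=b] T) → 3
  γ[u; MIN(h)→g]((S ⋈[a=b] T)) → 3

|E| = 3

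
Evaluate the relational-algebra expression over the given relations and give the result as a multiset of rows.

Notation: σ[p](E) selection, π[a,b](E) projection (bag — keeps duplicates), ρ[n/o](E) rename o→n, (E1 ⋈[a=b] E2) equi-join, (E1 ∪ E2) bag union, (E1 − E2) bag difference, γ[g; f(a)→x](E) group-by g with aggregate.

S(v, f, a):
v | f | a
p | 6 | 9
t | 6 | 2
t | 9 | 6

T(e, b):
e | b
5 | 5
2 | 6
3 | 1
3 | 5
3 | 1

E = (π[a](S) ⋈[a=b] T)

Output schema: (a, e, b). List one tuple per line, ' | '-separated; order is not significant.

Subexpression sizes:
  S → 3
  π[a](S) → 3
  T → 5
  (π[a](S) ⋈[a=b] T) → 1

== RESULT ==
a | e | b
6 | 2 | 6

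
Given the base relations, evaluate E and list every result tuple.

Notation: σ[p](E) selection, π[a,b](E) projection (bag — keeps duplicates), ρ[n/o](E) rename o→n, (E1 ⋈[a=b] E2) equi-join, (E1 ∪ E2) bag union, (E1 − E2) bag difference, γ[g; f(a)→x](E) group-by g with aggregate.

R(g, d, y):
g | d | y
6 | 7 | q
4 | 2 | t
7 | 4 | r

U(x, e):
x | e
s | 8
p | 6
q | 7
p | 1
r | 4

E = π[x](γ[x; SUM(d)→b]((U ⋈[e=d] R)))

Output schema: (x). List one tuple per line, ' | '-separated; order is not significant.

Subexpression sizes:
  U → 5
  R → 3
  (U ⋈[e=d] R) → 2
  γ[x; SUM(d)→b]((U ⋈[e=d] R)) → 2
  π[x](γ[x; SUM(d)→b]((U ⋈[e=d] R))) → 2

== RESULT ==
x
q
r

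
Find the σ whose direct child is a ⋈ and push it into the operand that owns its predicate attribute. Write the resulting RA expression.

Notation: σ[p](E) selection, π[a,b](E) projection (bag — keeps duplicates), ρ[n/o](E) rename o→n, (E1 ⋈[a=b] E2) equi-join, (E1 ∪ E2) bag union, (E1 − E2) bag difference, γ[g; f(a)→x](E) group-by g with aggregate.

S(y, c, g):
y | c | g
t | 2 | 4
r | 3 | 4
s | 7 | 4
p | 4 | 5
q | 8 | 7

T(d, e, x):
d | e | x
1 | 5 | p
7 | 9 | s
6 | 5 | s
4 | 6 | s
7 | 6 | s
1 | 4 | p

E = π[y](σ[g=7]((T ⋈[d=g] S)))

σ filters on g, owned by the right side.
E' = π[y]((T ⋈[d=g] σ[g=7](S)))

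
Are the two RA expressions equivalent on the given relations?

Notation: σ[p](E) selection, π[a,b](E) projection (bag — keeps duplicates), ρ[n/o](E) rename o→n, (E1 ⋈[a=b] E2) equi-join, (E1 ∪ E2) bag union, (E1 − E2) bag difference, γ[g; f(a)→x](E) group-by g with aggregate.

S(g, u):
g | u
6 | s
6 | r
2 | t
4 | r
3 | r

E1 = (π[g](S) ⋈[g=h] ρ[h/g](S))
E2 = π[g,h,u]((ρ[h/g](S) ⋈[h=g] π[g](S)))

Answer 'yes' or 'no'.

E1 per-node cardinality:
  S → 5
  π[g](S) → 5
  S → 5
  ρ[h/g](S) → 5
  (π[g](S) ⋈[g=h] ρ[h/g](S)) → 7
E2 per-node cardinality:
  S → 5
  ρ[h/g](S) → 5
  S → 5
  π[g](S) → 5
  (ρ[h/g](S) ⋈[h=g] π[g](S)) → 7
  π[g,h,u]((ρ[h/g](S) ⋈[h=g] π[g](S))) → 7

E1 and E2 produce the same multiset:
g | h | u
2 | 2 | t
3 | 3 | r
4 | 4 | r
6 | 6 | r
6 | 6 | r
6 | 6 | s
6 | 6 | s

yes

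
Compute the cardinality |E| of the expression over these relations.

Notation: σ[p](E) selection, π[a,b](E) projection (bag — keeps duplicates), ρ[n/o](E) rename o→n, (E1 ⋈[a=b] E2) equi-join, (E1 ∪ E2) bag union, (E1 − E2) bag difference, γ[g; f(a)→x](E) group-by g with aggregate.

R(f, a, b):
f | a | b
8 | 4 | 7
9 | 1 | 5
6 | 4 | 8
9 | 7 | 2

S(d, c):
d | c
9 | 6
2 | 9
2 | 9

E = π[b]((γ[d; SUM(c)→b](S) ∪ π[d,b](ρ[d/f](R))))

Row counts bottom-up:
  S → 3
  γ[d; SUM(c)→b](S) → 2
  R → 4
  ρ[d/f](R) → 4
  π[d,b](ρ[d/f](R)) → 4
  (γ[d; SUM(c)→b](S) ∪ π[d,b](ρ[d/f](R))) → 6
  π[b]((γ[d; SUM(c)→b](S) ∪ π[d,b](ρ[d/f](R)))) → 6

|E| = 6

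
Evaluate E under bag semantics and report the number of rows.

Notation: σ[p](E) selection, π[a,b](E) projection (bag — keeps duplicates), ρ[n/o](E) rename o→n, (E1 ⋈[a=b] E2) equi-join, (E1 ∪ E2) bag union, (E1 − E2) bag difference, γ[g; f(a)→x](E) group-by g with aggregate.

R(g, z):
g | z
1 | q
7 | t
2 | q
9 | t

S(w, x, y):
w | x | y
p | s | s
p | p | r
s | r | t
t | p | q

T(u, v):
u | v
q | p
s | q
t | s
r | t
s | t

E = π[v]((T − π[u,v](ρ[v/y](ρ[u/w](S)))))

Per-node cardinality:
  T → 5
  S → 4
  ρ[u/w](S) → 4
  ρ[v/y](ρ[u/w](S)) → 4
  π[u,v](ρ[v/y](ρ[u/w](S))) → 4
  (T − π[u,v](ρ[v/y](ρ[u/w](S)))) → 4
  π[v]((T − π[u,v](ρ[v/y](ρ[u/w](S))))) → 4

|E| = 4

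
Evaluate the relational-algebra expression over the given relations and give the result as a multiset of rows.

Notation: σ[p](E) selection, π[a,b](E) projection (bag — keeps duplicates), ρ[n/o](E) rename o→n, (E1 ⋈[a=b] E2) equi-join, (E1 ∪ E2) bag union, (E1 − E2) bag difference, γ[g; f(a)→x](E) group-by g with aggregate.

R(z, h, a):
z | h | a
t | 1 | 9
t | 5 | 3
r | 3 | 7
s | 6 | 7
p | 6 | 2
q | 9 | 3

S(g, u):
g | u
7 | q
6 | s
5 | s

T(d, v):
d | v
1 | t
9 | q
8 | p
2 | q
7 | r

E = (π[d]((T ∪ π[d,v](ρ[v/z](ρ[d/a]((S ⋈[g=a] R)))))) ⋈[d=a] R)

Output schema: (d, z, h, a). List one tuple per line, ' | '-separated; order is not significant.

Row counts bottom-up:
  T → 5
  S → 3
  R → 6
  (S ⋈[g=a] R) → 2
  ρ[d/a]((S ⋈[g=a] R)) → 2
  ρ[v/z](ρ[d/a]((S ⋈[g=a] R))) → 2
  π[d,v](ρ[v/z](ρ[d/a]((S ⋈[g=a] R)))) → 2
  (T ∪ π[d,v](ρ[v/z](ρ[d/a]((S ⋈[g=a] R))))) → 7
  π[d]((T ∪ π[d,v](ρ[v/z](ρ[d/a]((S ⋈[g=a] R)))))) → 7
  R → 6
  (π[d]((T ∪ π[d,v](ρ[v/z](ρ[d/a]((S ⋈[g=a] R)))))) ⋈[d=a] R) → 8

== RESULT ==
d | z | h | a
2 | p | 6 | 2
7 | r | 3 | 7
7 | r | 3 | 7
7 | r | 3 | 7
7 | s | 6 | 7
7 | s | 6 | 7
7 | s | 6 | 7
9 | t | 1 | 9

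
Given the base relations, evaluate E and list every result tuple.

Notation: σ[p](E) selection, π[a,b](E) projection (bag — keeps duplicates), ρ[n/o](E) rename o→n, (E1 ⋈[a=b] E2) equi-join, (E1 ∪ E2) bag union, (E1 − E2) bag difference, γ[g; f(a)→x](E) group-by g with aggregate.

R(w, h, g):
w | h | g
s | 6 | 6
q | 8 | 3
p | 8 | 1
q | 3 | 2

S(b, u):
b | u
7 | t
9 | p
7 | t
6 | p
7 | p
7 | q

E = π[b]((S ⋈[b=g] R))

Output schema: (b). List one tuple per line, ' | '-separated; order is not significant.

Row counts bottom-up:
  S → 6
  R → 4
  (S ⋈[b=g] R) → 1
  π[b]((S ⋈[b=g] R)) → 1

== RESULT ==
b
6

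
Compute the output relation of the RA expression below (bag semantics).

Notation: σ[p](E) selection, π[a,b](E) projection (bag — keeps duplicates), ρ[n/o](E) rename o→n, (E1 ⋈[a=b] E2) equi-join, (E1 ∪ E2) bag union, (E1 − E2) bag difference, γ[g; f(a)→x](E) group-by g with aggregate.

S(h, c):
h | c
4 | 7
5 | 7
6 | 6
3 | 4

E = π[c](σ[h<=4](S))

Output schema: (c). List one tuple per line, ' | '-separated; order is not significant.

Subexpression sizes:
  S → 4
  σ[h<=4](S) → 2
  π[c](σ[h<=4](S)) → 2

== RESULT ==
c
4
7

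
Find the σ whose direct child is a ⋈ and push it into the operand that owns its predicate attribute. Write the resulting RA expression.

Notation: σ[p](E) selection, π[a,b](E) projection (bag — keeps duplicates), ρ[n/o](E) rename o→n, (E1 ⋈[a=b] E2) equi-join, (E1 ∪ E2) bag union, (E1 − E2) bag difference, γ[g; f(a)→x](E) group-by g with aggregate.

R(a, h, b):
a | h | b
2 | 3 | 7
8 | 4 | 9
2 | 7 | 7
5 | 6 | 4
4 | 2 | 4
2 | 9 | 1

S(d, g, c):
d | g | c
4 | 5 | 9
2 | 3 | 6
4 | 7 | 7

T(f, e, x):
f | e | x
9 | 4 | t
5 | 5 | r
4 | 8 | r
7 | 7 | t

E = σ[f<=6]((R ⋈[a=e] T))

σ filters on f, owned by the right side.
E' = (R ⋈[a=e] σ[f<=6](T))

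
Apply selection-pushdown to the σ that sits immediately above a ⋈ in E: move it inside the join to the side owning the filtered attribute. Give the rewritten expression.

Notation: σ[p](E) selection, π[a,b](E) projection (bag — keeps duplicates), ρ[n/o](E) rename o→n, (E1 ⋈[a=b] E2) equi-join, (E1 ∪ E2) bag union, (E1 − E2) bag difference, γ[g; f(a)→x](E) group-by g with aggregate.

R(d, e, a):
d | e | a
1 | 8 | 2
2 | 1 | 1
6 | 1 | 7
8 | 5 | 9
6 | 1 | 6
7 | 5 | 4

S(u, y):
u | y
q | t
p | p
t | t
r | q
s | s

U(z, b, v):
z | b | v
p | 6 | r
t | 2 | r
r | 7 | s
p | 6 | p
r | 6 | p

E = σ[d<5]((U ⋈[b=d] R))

σ filters on d, owned by the right side.
E' = (U ⋈[b=d] σ[d<5](R))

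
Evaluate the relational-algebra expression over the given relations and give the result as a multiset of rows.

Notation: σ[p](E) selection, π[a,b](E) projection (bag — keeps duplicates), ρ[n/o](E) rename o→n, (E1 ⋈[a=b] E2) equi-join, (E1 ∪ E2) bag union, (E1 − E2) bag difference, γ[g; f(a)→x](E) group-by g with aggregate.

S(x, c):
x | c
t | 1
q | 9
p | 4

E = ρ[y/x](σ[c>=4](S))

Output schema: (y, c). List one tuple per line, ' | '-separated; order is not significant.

Stepwise |·|:
  S → 3
  σ[c>=4](S) → 2
  ρ[y/x](σ[c>=4](S)) → 2

== RESULT ==
y | c
p | 4
q | 9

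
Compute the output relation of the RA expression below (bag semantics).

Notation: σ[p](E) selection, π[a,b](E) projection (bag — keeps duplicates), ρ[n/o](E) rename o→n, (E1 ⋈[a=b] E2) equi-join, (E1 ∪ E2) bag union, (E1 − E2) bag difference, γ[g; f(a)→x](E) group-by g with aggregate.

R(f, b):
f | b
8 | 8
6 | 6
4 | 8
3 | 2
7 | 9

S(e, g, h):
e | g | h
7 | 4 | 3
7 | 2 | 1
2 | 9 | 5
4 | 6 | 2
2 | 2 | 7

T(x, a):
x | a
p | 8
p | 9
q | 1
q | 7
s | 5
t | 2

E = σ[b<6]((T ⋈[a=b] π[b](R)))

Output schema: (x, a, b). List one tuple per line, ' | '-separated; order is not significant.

Subexpression sizes:
  T → 6
  R → 5
  π[b](R) → 5
  (T ⋈[a=b] π[b](R)) → 4
  σ[b<6]((T ⋈[a=b] π[b](R))) → 1

== RESULT ==
x | a | b
t | 2 | 2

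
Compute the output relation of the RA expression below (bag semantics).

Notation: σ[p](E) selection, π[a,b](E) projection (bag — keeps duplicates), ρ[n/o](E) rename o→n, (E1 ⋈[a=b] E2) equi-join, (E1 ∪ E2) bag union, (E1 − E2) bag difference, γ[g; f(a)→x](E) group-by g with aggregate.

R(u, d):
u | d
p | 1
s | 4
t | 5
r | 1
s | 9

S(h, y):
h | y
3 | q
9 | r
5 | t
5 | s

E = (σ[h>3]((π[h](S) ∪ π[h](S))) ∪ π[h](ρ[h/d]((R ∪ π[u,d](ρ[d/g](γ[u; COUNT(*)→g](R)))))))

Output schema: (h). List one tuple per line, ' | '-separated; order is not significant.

Subexpression sizes:
  S → 4
  π[h](S) → 4
  S → 4
  π[h](S) → 4
  (π[h](S) ∪ π[h](S)) → 8
  σ[h>3]((π[h](S) ∪ π[h](S))) → 6
  R → 5
  R → 5
  γ[u; COUNT(*)→g](R) → 4
  ρ[d/g](γ[u; COUNT(*)→g](R)) → 4
  π[u,d](ρ[d/g](γ[u; COUNT(*)→g](R))) → 4
  (R ∪ π[u,d](ρ[d/g](γ[u; COUNT(*)→g](R)))) → 9
  ρ[h/d]((R ∪ π[u,d](ρ[d/g](γ[u; COUNT(*)→g](R))))) → 9
  π[h](ρ[h/d]((R ∪ π[u,d](ρ[d/g](γ[u; COUNT(*)→g](R)))))) → 9
  (σ[h>3]((π[h](S) ∪ π[h](S))) ∪ π[h](ρ[h/d]((R ∪ π[u,d](ρ[d/g](γ[u; COUNT(*)→g](R))))))) → 15

== RESULT ==
h
1
1
1
1
1
2
4
5
5
5
5
5
9
9
9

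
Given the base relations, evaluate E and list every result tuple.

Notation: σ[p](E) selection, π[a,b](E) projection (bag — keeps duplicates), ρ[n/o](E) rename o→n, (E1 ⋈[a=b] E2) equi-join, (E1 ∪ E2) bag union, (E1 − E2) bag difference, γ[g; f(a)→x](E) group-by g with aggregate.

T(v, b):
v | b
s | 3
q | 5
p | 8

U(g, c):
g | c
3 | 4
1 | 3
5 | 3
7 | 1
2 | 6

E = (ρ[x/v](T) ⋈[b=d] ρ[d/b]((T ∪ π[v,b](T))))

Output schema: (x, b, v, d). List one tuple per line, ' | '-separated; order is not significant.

Stepwise |·|:
  T → 3
  ρ[x/v](T) → 3
  T → 3
  T → 3
  π[v,b](T) → 3
  (T ∪ π[v,b](T)) → 6
  ρ[d/b]((T ∪ π[v,b](T))) → 6
  (ρ[x/v](T) ⋈[b=d] ρ[d/b]((T ∪ π[v,b](T)))) → 6

== RESULT ==
x | b | v | d
p | 8 | p | 8
p | 8 | p | 8
q | 5 | q | 5
q | 5 | q | 5
s | 3 | s | 3
s | 3 | s | 3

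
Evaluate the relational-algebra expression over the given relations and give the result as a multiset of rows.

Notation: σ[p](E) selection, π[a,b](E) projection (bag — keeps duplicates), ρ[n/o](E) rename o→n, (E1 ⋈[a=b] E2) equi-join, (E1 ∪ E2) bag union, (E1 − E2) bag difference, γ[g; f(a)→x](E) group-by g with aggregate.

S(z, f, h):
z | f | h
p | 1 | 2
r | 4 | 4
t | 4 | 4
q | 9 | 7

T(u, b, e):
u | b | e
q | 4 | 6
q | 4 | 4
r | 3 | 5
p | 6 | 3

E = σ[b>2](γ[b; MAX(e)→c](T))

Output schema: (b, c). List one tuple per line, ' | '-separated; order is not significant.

Subexpression sizes:
  T → 4
  γ[b; MAX(e)→c](T) → 3
  σ[b>2](γ[b; MAX(e)→c](T)) → 3

== RESULT ==
b | c
3 | 5
4 | 6
6 | 3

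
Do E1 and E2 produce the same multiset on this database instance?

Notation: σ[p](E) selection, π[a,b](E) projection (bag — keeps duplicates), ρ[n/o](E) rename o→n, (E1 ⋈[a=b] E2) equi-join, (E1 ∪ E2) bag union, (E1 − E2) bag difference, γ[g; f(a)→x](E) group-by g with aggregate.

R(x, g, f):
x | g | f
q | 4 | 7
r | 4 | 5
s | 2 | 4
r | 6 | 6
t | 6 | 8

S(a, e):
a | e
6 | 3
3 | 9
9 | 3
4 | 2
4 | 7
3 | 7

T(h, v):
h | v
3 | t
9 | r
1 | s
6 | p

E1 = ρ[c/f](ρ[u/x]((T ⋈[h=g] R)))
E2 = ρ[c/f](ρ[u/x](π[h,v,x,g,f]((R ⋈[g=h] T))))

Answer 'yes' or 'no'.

E1 per-node cardinality:
  T → 4
  R → 5
  (T ⋈[h=g] R) → 2
  ρ[u/x]((T ⋈[h=g] R)) → 2
  ρ[c/f](ρ[u/x]((T ⋈[h=g] R))) → 2
E2 per-node cardinality:
  R → 5
  T → 4
  (R ⋈[g=h] T) → 2
  π[h,v,x,g,f]((R ⋈[g=h] T)) → 2
  ρ[u/x](π[h,v,x,g,f]((R ⋈[g=h] T))) → 2
  ρ[c/f](ρ[u/x](π[h,v,x,g,f]((R ⋈[g=h] T)))) → 2

E1 and E2 produce the same multiset:
h | v | u | g | c
6 | p | r | 6 | 6
6 | p | t | 6 | 8

yes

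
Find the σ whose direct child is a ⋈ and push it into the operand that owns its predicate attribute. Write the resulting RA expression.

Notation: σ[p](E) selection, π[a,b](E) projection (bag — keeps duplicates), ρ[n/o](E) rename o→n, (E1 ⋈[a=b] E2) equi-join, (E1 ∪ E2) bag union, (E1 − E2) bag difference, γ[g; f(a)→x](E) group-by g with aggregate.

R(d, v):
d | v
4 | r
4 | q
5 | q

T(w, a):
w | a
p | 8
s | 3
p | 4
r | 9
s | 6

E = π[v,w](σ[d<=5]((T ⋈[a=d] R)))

σ filters on d, owned by the right side.
E' = π[v,w]((T ⋈[a=d] σ[d<=5](R)))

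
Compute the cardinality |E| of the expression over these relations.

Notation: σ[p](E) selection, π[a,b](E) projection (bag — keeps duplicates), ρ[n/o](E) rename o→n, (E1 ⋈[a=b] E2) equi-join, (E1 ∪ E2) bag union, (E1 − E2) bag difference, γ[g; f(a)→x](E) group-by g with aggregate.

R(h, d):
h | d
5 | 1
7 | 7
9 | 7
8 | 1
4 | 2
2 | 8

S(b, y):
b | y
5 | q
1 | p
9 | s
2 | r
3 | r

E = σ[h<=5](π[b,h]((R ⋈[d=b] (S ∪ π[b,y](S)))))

Row counts bottom-up:
  R → 6
  S → 5
  S → 5
  π[b,y](S) → 5
  (S ∪ π[b,y](S)) → 10
  (R ⋈[d=b] (S ∪ π[b,y](S))) → 6
  π[b,h]((R ⋈[d=b] (S ∪ π[b,y](S)))) → 6
  σ[h<=5](π[b,h]((R ⋈[d=b] (S ∪ π[b,y](S))))) → 4

|E| = 4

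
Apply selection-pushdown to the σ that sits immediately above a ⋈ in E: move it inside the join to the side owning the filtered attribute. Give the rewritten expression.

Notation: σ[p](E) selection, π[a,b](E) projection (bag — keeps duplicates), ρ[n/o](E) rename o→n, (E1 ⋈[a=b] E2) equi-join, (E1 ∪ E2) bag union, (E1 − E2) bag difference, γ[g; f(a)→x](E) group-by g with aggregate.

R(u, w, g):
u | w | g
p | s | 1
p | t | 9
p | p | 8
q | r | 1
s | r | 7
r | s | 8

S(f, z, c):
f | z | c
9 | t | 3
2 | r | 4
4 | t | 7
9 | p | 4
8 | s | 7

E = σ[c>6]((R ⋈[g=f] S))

σ filters on c, owned by the right side.
E' = (R ⋈[g=f] σ[c>6](S))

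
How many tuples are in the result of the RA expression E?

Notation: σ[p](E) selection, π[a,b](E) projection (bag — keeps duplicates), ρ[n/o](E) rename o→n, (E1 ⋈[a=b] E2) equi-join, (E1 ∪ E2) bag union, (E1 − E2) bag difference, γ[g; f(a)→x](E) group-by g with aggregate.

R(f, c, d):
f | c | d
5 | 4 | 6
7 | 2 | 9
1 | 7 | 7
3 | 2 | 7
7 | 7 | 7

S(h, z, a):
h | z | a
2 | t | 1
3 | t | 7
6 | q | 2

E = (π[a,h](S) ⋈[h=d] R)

Stepwise |·|:
  S → 3
  π[a,h](S) → 3
  R → 5
  (π[a,h](S) ⋈[h=d] R) → 1

|E| = 1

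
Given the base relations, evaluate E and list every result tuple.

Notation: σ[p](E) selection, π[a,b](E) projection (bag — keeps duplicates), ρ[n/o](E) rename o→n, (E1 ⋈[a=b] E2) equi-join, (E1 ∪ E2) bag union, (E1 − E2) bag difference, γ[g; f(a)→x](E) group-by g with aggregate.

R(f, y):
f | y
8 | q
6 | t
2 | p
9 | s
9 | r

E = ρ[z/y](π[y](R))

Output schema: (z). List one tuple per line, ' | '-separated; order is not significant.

Subexpression sizes:
  R → 5
  π[y](R) → 5
  ρ[z/y](π[y](R)) → 5

== RESULT ==
z
p
q
r
s
t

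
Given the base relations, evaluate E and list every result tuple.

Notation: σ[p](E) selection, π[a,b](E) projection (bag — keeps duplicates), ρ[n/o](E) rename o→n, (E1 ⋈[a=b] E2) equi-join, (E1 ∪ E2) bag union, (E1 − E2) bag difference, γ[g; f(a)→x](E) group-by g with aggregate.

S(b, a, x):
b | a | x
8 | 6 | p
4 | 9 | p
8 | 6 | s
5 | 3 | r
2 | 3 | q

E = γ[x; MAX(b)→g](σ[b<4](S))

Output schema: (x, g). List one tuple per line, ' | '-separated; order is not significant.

Subexpression sizes:
  S → 5
  σ[b<4](S) → 1
  γ[x; MAX(b)→g](σ[b<4](S)) → 1

== RESULT ==
x | g
q | 2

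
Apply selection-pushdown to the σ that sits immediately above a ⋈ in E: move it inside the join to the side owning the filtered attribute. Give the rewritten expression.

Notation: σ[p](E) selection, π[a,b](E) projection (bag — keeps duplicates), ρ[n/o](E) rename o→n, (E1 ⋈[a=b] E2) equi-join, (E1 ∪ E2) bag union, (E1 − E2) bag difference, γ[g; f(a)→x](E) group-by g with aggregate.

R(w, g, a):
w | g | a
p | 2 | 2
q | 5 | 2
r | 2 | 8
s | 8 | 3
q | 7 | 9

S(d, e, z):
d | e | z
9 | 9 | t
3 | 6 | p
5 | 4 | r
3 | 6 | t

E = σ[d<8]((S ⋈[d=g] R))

σ filters on d, owned by the left side.
E' = (σ[d<8](S) ⋈[d=g] R)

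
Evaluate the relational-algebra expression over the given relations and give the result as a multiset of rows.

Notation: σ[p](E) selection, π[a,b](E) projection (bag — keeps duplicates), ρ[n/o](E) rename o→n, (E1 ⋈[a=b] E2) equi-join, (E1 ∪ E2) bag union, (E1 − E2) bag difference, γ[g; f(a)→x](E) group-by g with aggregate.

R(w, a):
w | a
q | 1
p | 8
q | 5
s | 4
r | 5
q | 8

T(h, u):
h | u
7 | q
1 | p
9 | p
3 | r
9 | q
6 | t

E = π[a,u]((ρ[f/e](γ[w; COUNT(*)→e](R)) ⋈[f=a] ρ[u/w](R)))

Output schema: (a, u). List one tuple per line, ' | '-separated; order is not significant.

Stepwise |·|:
  R → 6
  γ[w; COUNT(*)→e](R) → 4
  ρ[f/e](γ[w; COUNT(*)→e](R)) → 4
  R → 6
  ρ[u/w](R) → 6
  (ρ[f/e](γ[w; COUNT(*)→e](R)) ⋈[f=a] ρ[u/w](R)) → 3
  π[a,u]((ρ[f/e](γ[w; COUNT(*)→e](R)) ⋈[f=a] ρ[u/w](R))) → 3

== RESULT ==
a | u
1 | q
1 | q
1 | q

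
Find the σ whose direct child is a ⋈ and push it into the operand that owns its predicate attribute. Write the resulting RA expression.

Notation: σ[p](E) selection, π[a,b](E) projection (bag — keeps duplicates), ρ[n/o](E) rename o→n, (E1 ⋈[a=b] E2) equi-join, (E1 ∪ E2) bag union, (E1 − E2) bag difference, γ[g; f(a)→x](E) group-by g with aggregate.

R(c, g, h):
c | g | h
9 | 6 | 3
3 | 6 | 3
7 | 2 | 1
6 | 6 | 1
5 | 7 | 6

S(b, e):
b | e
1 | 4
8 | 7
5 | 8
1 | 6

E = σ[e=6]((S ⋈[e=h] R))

σ filters on e, owned by the left side.
E' = (σ[e=6](S) ⋈[e=h] R)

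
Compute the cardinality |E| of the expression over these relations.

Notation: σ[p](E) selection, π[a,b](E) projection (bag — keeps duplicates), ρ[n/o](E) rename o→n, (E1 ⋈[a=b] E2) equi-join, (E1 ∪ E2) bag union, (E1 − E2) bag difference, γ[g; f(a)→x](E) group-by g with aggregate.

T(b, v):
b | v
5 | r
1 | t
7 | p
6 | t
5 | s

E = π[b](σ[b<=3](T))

Stepwise |·|:
  T → 5
  σ[b<=3](T) → 1
  π[b](σ[b<=3](T)) → 1

|E| = 1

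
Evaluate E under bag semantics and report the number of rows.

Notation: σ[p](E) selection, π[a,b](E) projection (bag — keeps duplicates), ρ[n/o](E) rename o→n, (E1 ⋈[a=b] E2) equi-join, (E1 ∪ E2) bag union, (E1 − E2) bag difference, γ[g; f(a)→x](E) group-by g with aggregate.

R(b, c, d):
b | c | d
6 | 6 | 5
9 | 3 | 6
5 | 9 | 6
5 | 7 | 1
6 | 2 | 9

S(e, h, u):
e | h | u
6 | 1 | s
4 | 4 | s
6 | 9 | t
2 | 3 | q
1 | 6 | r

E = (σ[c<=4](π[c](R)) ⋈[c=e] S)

Row counts bottom-up:
  R → 5
  π[c](R) → 5
  σ[c<=4](π[c](R)) → 2
  S → 5
  (σ[c<=4](π[c](R)) ⋈[c=e] S) → 1

|E| = 1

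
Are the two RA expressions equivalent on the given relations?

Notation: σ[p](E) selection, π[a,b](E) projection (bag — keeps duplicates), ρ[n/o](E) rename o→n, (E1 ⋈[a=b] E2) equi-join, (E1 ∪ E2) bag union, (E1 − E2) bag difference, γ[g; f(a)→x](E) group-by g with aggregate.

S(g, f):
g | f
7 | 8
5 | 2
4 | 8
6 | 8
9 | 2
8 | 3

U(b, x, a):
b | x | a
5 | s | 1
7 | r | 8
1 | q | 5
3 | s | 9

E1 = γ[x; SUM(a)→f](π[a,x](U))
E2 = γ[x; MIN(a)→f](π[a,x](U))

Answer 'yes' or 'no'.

E1 per-node cardinality:
  U → 4
  π[a,x](U) → 4
  γ[x; SUM(a)→f](π[a,x](U)) → 3
E2 per-node cardinality:
  U → 4
  π[a,x](U) → 4
  γ[x; MIN(a)→f](π[a,x](U)) → 3

E1 result:
x | f
q | 5
r | 8
s | 10
E2 result:
x | f
q | 5
r | 8
s | 1
Witness: ('s', 1) appears 0× in E1 but 1× in E2.

no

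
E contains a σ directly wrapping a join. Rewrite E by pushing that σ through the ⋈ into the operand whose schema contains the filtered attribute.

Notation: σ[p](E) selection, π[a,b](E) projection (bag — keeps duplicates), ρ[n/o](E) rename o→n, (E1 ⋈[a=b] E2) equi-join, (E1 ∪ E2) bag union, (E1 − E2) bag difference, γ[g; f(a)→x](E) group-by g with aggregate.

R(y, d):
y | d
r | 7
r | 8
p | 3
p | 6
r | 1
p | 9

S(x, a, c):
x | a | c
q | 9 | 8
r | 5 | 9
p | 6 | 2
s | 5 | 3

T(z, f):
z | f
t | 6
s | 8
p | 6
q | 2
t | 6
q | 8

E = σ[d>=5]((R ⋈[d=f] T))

σ filters on d, owned by the left side.
E' = (σ[d>=5](R) ⋈[d=f] T)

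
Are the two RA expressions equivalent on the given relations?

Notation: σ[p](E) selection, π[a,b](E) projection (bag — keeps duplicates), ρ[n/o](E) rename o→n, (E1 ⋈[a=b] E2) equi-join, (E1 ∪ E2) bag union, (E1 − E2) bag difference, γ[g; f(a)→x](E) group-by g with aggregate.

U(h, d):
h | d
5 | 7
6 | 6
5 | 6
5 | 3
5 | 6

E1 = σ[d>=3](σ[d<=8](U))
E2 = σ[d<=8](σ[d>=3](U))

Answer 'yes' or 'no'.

E1 stepwise |·|:
  U → 5
  σ[d<=8](U) → 5
  σ[d>=3](σ[d<=8](U)) → 5
E2 stepwise |·|:
  U → 5
  σ[d>=3](U) → 5
  σ[d<=8](σ[d>=3](U)) → 5

E1 and E2 produce the same multiset:
h | d
5 | 3
5 | 6
5 | 6
5 | 7
6 | 6

yes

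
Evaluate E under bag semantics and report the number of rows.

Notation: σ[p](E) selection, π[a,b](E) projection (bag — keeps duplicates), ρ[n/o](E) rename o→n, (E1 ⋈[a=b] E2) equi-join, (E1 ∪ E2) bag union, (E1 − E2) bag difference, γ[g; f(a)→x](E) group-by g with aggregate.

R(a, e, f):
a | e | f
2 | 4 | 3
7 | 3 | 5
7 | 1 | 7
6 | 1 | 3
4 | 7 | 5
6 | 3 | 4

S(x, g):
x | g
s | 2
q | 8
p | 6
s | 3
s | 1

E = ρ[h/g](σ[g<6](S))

Per-node cardinality:
  S → 5
  σ[g<6](S) → 3
  ρ[h/g](σ[g<6](S)) → 3

|E| = 3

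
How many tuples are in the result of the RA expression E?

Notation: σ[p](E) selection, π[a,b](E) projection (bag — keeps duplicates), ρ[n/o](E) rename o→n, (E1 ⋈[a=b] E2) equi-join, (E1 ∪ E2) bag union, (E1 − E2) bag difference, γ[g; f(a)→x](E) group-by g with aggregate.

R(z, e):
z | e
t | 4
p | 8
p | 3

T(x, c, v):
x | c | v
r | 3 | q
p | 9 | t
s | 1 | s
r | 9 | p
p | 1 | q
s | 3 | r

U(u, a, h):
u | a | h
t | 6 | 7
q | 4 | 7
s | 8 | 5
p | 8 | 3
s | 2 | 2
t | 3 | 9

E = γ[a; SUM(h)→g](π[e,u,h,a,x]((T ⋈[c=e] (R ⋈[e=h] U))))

Stepwise |·|:
  T → 6
  R → 3
  U → 6
  (R ⋈[e=h] U) → 1
  (T ⋈[c=e] (R ⋈[e=h] U)) → 2
  π[e,u,h,a,x]((T ⋈[c=e] (R ⋈[e=h] U))) → 2
  γ[a; SUM(h)→g](π[e,u,h,a,x]((T ⋈[c=e] (R ⋈[e=h] U)))) → 1

|E| = 1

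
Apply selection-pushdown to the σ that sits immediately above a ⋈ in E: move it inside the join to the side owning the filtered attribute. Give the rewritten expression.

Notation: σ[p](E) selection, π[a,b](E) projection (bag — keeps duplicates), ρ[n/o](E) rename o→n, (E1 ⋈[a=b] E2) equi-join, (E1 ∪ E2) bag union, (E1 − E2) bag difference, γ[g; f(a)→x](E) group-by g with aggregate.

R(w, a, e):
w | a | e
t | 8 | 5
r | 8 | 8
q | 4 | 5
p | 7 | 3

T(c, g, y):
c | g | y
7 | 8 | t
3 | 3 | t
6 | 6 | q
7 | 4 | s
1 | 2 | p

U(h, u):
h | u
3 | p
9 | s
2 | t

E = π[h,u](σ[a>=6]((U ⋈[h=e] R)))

σ filters on a, owned by the right side.
E' = π[h,u]((U ⋈[h=e] σ[a>=6](R)))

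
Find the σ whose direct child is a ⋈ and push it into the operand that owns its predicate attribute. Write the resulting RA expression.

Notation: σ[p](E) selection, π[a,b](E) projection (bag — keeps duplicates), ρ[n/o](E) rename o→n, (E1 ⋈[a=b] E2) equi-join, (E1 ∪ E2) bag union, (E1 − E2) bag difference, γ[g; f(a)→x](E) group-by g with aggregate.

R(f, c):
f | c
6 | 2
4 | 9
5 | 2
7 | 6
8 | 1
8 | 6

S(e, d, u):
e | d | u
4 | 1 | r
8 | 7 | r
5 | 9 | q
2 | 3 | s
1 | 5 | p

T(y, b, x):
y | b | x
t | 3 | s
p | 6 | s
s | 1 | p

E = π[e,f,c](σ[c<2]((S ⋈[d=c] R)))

σ filters on c, owned by the right side.
E' = π[e,f,c]((S ⋈[d=c] σ[c<2](R)))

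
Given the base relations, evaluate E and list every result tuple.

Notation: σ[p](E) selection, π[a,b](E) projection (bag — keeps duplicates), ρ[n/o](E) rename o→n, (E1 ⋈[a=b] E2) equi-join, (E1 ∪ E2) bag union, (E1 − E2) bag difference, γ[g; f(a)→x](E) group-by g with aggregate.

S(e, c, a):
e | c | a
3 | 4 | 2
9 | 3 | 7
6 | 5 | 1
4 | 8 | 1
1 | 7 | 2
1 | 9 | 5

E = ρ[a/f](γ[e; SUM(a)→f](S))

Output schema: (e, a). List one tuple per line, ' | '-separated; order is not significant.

Subexpression sizes:
  S → 6
  γ[e; SUM(a)→f](S) → 5
  ρ[a/f](γ[e; SUM(a)→f](S)) → 5

== RESULT ==
e | a
1 | 7
3 | 2
4 | 1
6 | 1
9 | 7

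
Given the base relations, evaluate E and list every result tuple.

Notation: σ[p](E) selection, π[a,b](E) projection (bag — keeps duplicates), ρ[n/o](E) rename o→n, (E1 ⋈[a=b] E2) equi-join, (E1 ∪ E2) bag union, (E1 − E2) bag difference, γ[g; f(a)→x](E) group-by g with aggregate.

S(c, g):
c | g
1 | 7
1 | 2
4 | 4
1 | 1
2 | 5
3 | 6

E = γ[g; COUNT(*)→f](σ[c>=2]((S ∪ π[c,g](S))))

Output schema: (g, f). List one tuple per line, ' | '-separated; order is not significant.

Row counts bottom-up:
  S → 6
  S → 6
  π[c,g](S) → 6
  (S ∪ π[c,g](S)) → 12
  σ[c>=2]((S ∪ π[c,g](S))) → 6
  γ[g; COUNT(*)→f](σ[c>=2]((S ∪ π[c,g](S)))) → 3

== RESULT ==
g | f
4 | 2
5 | 2
6 | 2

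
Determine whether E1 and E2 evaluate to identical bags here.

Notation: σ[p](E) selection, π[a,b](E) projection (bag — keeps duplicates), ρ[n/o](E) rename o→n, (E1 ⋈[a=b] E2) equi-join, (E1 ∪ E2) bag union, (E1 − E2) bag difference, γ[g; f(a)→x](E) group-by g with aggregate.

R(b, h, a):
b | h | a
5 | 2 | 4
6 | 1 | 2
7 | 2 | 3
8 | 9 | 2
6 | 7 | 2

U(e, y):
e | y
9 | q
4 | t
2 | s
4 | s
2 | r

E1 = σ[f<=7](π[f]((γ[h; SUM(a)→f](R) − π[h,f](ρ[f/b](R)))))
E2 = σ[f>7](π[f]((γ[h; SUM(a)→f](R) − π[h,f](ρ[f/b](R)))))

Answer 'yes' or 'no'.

E1 row counts bottom-up:
  R → 5
  γ[h; SUM(a)→f](R) → 4
  R → 5
  ρ[f/b](R) → 5
  π[h,f](ρ[f/b](R)) → 5
  (γ[h; SUM(a)→f](R) − π[h,f](ρ[f/b](R))) → 3
  π[f]((γ[h; SUM(a)→f](R) − π[h,f](ρ[f/b](R)))) → 3
  σ[f<=7](π[f]((γ[h; SUM(a)→f](R) − π[h,f](ρ[f/b](R))))) → 3
E2 row counts bottom-up:
  R → 5
  γ[h; SUM(a)→f](R) → 4
  R → 5
  ρ[f/b](R) → 5
  π[h,f](ρ[f/b](R)) → 5
  (γ[h; SUM(a)→f](R) − π[h,f](ρ[f/b](R))) → 3
  π[f]((γ[h; SUM(a)→f](R) − π[h,f](ρ[f/b](R)))) → 3
  σ[f>7](π[f]((γ[h; SUM(a)→f](R) − π[h,f](ρ[f/b](R))))) → 0

E1 result:
f
2
2
2
E2 result:
f
(0 rows)
Witness: (2,) appears 3× in E1 but 0× in E2.

no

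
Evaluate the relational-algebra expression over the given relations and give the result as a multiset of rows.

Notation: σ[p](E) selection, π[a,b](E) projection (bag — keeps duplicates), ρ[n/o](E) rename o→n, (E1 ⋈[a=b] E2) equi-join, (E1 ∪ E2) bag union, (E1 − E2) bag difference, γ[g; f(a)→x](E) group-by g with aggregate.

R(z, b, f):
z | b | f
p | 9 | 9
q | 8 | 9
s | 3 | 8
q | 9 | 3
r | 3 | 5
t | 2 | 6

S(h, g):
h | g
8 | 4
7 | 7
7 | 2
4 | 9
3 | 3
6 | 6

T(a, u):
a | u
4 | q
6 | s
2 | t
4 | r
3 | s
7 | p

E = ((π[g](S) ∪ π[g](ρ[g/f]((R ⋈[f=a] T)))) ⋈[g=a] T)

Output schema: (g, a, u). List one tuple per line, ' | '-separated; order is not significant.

Row counts bottom-up:
  S → 6
  π[g](S) → 6
  R → 6
  T → 6
  (R ⋈[f=a] T) → 2
  ρ[g/f]((R ⋈[f=a] T)) → 2
  π[g](ρ[g/f]((R ⋈[f=a] T))) → 2
  (π[g](S) ∪ π[g](ρ[g/f]((R ⋈[f=a] T)))) → 8
  T → 6
  ((π[g](S) ∪ π[g](ρ[g/f]((R ⋈[f=a] T)))) ⋈[g=a] T) → 8

== RESULT ==
g | a | u
2 | 2 | t
3 | 3 | s
3 | 3 | s
4 | 4 | q
4 | 4 | r
6 | 6 | s
6 | 6 | s
7 | 7 | p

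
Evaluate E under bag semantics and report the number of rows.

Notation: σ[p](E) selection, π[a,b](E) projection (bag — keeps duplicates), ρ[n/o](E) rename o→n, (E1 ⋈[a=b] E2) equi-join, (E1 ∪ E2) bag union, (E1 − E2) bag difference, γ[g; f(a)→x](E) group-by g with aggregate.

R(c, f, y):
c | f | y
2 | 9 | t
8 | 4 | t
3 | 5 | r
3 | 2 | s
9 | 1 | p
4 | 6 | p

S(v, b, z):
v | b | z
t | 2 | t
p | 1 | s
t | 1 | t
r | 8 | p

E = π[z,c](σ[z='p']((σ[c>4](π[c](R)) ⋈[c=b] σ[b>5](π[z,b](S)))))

Row counts bottom-up:
  R → 6
  π[c](R) → 6
  σ[c>4](π[c](R)) → 2
  S → 4
  π[z,b](S) → 4
  σ[b>5](π[z,b](S)) → 1
  (σ[c>4](π[c](R)) ⋈[c=b] σ[b>5](π[z,b](S))) → 1
  σ[z='p']((σ[c>4](π[c](R)) ⋈[c=b] σ[b>5](π[z,b](S)))) → 1
  π[z,c](σ[z='p']((σ[c>4](π[c](R)) ⋈[c=b] σ[b>5](π[z,b](S))))) → 1

|E| = 1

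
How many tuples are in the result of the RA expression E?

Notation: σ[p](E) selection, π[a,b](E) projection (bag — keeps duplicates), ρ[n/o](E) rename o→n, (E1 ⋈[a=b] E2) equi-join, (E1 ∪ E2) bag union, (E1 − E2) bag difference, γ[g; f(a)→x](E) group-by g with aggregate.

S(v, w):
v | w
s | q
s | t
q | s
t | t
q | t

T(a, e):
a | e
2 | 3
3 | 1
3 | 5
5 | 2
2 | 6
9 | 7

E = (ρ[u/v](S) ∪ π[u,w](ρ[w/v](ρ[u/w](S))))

Subexpression sizes:
  S → 5
  ρ[u/v](S) → 5
  S → 5
  ρ[u/w](S) → 5
  ρ[w/v](ρ[u/w](S)) → 5
  π[u,w](ρ[w/v](ρ[u/w](S))) → 5
  (ρ[u/v](S) ∪ π[u,w](ρ[w/v](ρ[u/w](S)))) → 10

|E| = 10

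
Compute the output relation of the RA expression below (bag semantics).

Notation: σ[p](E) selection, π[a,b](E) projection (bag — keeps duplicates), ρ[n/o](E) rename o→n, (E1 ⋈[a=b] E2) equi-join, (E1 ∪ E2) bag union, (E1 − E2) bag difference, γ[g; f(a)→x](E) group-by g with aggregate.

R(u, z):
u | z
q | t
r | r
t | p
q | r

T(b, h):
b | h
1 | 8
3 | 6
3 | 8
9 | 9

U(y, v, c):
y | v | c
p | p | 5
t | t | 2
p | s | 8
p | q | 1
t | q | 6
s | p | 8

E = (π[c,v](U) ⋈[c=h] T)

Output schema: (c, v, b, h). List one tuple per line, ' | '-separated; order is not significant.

Row counts bottom-up:
  U → 6
  π[c,v](U) → 6
  T → 4
  (π[c,v](U) ⋈[c=h] T) → 5

== RESULT ==
c | v | b | h
6 | q | 3 | 6
8 | p | 1 | 8
8 | p | 3 | 8
8 | s | 1 | 8
8 | s | 3 | 8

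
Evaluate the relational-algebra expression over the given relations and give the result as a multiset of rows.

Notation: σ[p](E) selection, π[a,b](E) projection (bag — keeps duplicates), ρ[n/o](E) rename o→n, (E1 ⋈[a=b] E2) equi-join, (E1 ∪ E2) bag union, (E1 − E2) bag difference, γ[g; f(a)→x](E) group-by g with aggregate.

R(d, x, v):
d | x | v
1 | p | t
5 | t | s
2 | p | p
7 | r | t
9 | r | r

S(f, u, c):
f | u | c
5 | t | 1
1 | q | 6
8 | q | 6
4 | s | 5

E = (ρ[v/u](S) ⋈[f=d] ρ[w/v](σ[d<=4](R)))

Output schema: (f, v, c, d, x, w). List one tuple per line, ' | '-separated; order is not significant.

Subexpression sizes:
  S → 4
  ρ[v/u](S) → 4
  R → 5
  σ[d<=4](R) → 2
  ρ[w/v](σ[d<=4](R)) → 2
  (ρ[v/u](S) ⋈[f=d] ρ[w/v](σ[d<=4](R))) → 1

== RESULT ==
f | v | c | d | x | w
1 | q | 6 | 1 | p | t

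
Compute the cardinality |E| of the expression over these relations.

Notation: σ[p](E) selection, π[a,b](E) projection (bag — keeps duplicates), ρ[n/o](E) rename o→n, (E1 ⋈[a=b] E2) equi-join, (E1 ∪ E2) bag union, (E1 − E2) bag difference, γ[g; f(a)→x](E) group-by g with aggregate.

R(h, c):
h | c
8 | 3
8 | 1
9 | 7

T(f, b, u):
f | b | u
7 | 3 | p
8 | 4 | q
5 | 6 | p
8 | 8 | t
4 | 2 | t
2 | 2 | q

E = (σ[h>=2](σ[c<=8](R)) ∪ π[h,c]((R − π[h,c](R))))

Subexpression sizes:
  R → 3
  σ[c<=8](R) → 3
  σ[h>=2](σ[c<=8](R)) → 3
  R → 3
  R → 3
  π[h,c](R) → 3
  (R − π[h,c](R)) → 0
  π[h,c]((R − π[h,c](R))) → 0
  (σ[h>=2](σ[c<=8](R)) ∪ π[h,c]((R − π[h,c](R)))) → 3

|E| = 3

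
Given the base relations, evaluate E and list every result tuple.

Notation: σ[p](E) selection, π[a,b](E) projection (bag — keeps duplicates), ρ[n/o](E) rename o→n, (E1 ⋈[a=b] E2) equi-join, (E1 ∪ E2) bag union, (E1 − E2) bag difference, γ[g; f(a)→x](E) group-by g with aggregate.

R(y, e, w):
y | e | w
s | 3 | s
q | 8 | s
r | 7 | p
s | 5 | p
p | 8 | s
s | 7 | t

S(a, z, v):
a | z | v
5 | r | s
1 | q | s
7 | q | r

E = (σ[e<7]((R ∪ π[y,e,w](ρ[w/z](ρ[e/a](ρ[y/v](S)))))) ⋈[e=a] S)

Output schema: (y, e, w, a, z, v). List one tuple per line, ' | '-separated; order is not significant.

Stepwise |·|:
  R → 6
  S → 3
  ρ[y/v](S) → 3
  ρ[e/a](ρ[y/v](S)) → 3
  ρ[w/z](ρ[e/a](ρ[y/v](S))) → 3
  π[y,e,w](ρ[w/z](ρ[e/a](ρ[y/v](S)))) → 3
  (R ∪ π[y,e,w](ρ[w/z](ρ[e/a](ρ[y/v](S))))) → 9
  σ[e<7]((R ∪ π[y,e,w](ρ[w/z](ρ[e/a](ρ[y/v](S)))))) → 4
  S → 3
  (σ[e<7]((R ∪ π[y,e,w](ρ[w/z](ρ[e/a](ρ[y/v](S)))))) ⋈[e=a] S) → 3

== RESULT ==
y | e | w | a | z | v
s | 1 | q | 1 | q | s
s | 5 | p | 5 | r | s
s | 5 | r | 5 | r | s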